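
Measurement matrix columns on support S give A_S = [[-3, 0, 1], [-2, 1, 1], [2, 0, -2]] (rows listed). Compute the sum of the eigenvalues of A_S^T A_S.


Sum of eigenvalues of A_S^T A_S = trace(A_S^T A_S) = sum of squared column norms of A_S.
A_S^T A_S diagonal: [17, 1, 6].
trace = 17 + 1 + 6 = 24.

24


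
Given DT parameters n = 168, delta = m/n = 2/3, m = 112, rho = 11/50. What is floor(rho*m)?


m = 2/3*168 = 112.
rho = 11/50.
rho*m = 11/50*112 = 24.64.
k = floor(24.64) = 24.

24


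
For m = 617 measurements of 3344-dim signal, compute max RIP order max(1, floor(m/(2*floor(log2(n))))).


floor(log2(3344)) = 11.
2*11 = 22.
m/(2*floor(log2(n))) = 617/22 ≈ 28.0455.
floor = 28.
k = max(1, 28) = 28.

28


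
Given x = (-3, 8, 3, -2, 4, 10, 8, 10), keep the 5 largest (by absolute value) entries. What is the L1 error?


Sorted |x_i| descending: [10, 10, 8, 8, 4, 3, 3, 2]
Keep top 5: [10, 10, 8, 8, 4]
Tail entries: [3, 3, 2]
L1 error = sum of tail = 8.

8


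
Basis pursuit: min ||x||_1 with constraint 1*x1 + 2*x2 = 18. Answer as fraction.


Axis intercepts:
  x1 = 18, x2 = 0: L1 = 18
  x1 = 0, x2 = 9: L1 = 9
x* = (0, 9)
||x*||_1 = 9.

9


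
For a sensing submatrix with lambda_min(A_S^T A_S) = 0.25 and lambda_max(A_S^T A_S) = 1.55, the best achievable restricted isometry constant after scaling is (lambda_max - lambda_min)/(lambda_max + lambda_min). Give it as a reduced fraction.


lambda_max - lambda_min = 1.55 - 0.25 = 1.30.
lambda_max + lambda_min = 1.55 + 0.25 = 1.80.
delta = 1.30/1.80 = 130/180 = 13/18.

13/18


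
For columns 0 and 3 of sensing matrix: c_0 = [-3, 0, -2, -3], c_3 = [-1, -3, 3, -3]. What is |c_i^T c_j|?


Inner product: -3*-1 + 0*-3 + -2*3 + -3*-3
Products: [3, 0, -6, 9]
Sum = 6.
|dot| = 6.

6


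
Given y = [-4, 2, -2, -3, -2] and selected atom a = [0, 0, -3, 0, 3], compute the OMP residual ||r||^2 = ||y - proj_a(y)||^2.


a^T a = 18.
a^T y = 0.
coeff = 0/18 = 0.
||r||^2 = 37.

37


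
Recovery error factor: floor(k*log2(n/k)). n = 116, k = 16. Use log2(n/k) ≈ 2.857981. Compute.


log2(n/k) = log2(116/16) ≈ 2.857981.
k*log2(n/k) ≈ 16*2.857981 = 45.727696.
floor(45.727696) = 45.

45


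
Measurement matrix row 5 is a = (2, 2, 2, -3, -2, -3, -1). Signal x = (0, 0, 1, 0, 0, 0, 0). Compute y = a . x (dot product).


Non-zero terms: ['2*1']
Products: [2]
y = sum = 2.

2


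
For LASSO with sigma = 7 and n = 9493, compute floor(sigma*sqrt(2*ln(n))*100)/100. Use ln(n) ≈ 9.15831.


ln(9493) ≈ 9.15831.
2*ln(n) ≈ 18.31662.
sqrt(2*ln(n)) ≈ sqrt(18.31662) ≈ 4.279792.
lambda ≈ 7*4.279792 = 29.958544.
floor(lambda*100)/100 = 29.95.

29.95


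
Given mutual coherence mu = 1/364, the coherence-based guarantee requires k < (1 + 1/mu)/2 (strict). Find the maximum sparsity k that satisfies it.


1/mu = 364.
1 + 1/mu = 365.
(1 + 1/mu)/2 = 182.5 is not an integer, so k_max = floor(182.5) = 182.

182


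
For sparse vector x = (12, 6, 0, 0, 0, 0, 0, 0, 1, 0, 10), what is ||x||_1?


Non-zero entries: [(0, 12), (1, 6), (8, 1), (10, 10)]
Absolute values: [12, 6, 1, 10]
||x||_1 = sum = 29.

29


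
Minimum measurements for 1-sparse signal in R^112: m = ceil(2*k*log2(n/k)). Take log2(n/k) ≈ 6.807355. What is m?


log2(n/k) = log2(112/1) ≈ 6.807355.
2*k*log2(n/k) ≈ 2*1*6.807355 = 13.61471.
m = ceil(13.61471) = 14.

14


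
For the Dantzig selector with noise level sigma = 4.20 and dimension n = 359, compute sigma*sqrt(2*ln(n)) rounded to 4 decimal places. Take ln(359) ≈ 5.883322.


ln(359) ≈ 5.883322.
2*ln(n) ≈ 11.766644.
sqrt(2*ln(n)) ≈ sqrt(11.766644) ≈ 3.430254.
threshold ≈ 4.20*3.430254 = 14.4070668 ≈ 14.4071.

14.4071


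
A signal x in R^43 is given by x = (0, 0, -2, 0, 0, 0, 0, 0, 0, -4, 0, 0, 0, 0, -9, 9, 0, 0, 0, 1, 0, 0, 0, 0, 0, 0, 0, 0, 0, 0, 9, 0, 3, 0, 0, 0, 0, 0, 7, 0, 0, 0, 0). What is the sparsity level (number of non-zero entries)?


Non-zero positions: [2, 9, 14, 15, 19, 30, 32, 38].
Sparsity = 8.

8


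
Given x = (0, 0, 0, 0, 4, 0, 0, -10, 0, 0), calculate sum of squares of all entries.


Non-zero entries: [(4, 4), (7, -10)]
Squares: [16, 100]
||x||_2^2 = sum = 116.

116


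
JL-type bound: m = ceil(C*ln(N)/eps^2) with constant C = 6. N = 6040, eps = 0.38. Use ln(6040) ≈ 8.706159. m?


ln(6040) ≈ 8.706159.
eps^2 = 0.38^2 = 0.1444.
C*ln(N)/eps^2 ≈ 6*8.706159/0.1444 ≈ 361.7518.
m = ceil(361.7518) = 362.

362


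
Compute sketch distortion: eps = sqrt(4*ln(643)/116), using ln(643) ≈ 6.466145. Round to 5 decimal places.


ln(643) ≈ 6.466145.
4*ln(N)/m ≈ 4*6.466145/116 ≈ 0.22297052.
eps = sqrt(0.22297052) ≈ 0.4721975 ≈ 0.47220.

0.47220


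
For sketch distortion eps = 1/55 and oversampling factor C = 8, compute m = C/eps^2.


1/eps = 55.
(1/eps)^2 = 3025.
m = 8*3025 = 24200.

24200


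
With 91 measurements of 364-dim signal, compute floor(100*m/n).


100*m/n = 100*91/364 ≈ 25.0.
floor = 25.

25


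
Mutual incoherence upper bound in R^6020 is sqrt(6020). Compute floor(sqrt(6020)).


77^2 = 5929 <= 6020 < 6084 = 78^2, so 77 <= sqrt(6020) < 78.
floor(sqrt(6020)) = 77.

77


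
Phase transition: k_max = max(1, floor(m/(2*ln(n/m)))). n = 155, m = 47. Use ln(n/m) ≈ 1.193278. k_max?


n/m = 155/47.
ln(n/m) ≈ 1.193278.
2*ln(n/m) ≈ 2.386556.
m/(2*ln(n/m)) ≈ 47/2.386556 ≈ 19.6937.
floor = 19.
k_max = max(1, 19) = 19.

19


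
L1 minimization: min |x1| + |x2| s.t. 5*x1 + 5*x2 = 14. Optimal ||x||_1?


Axis intercepts:
  x1 = 14/5, x2 = 0: L1 = 14/5
  x1 = 0, x2 = 14/5: L1 = 14/5
x* = (14/5, 0)
||x*||_1 = 14/5.

14/5


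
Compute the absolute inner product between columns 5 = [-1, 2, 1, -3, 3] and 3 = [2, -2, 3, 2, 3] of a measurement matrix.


Inner product: -1*2 + 2*-2 + 1*3 + -3*2 + 3*3
Products: [-2, -4, 3, -6, 9]
Sum = 0.
|dot| = 0.

0


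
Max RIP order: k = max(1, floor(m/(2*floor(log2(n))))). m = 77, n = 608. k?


floor(log2(608)) = 9.
2*9 = 18.
m/(2*floor(log2(n))) = 77/18 ≈ 4.2778.
floor = 4.
k = max(1, 4) = 4.

4


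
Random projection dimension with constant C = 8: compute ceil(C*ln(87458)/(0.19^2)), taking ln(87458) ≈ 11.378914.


ln(87458) ≈ 11.378914.
eps^2 = 0.19^2 = 0.0361.
C*ln(N)/eps^2 ≈ 8*11.378914/0.0361 ≈ 2521.643.
m = ceil(2521.643) = 2522.

2522


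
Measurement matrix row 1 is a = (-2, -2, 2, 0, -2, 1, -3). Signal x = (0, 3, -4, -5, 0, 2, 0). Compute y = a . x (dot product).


Non-zero terms: ['-2*3', '2*-4', '0*-5', '1*2']
Products: [-6, -8, 0, 2]
y = sum = -12.

-12


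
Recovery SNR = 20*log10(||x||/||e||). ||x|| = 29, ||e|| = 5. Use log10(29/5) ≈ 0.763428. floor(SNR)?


||x||/||e|| = 29/5.
log10(29/5) ≈ 0.763428.
20*log10(||x||/||e||) ≈ 20*0.763428 = 15.26856.
floor(15.26856) = 15.

15


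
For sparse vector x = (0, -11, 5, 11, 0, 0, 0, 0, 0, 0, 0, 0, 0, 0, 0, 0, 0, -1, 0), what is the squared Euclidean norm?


Non-zero entries: [(1, -11), (2, 5), (3, 11), (17, -1)]
Squares: [121, 25, 121, 1]
||x||_2^2 = sum = 268.

268


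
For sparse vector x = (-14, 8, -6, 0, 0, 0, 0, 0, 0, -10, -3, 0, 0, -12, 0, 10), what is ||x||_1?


Non-zero entries: [(0, -14), (1, 8), (2, -6), (9, -10), (10, -3), (13, -12), (15, 10)]
Absolute values: [14, 8, 6, 10, 3, 12, 10]
||x||_1 = sum = 63.

63


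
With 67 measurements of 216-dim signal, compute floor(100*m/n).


100*m/n = 100*67/216 ≈ 31.0185.
floor = 31.

31


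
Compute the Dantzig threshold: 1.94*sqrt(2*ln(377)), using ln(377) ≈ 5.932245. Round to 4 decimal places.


ln(377) ≈ 5.932245.
2*ln(n) ≈ 11.86449.
sqrt(2*ln(n)) ≈ sqrt(11.86449) ≈ 3.444487.
threshold ≈ 1.94*3.444487 = 6.68230478 ≈ 6.6823.

6.6823


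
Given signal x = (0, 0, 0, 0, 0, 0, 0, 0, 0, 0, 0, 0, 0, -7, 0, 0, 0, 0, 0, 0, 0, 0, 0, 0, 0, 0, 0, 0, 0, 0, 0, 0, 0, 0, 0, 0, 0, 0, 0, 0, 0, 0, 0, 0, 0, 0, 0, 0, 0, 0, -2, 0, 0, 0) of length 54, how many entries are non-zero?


Non-zero positions: [13, 50].
Sparsity = 2.

2


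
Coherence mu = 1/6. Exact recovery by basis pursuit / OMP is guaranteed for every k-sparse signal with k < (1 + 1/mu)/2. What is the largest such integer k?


1/mu = 6.
1 + 1/mu = 7.
(1 + 1/mu)/2 = 3.5 is not an integer, so k_max = floor(3.5) = 3.

3


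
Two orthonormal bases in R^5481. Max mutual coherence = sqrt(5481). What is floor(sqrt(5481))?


74^2 = 5476 <= 5481 < 5625 = 75^2, so 74 <= sqrt(5481) < 75.
floor(sqrt(5481)) = 74.

74


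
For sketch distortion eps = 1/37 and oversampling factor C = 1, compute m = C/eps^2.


1/eps = 37.
(1/eps)^2 = 1369.
m = 1*1369 = 1369.

1369


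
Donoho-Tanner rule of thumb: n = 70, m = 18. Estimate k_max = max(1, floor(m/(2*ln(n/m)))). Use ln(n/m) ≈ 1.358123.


n/m = 70/18 = 35/9.
ln(n/m) ≈ 1.358123.
2*ln(n/m) ≈ 2.716246.
m/(2*ln(n/m)) ≈ 18/2.716246 ≈ 6.6268.
floor = 6.
k_max = max(1, 6) = 6.

6


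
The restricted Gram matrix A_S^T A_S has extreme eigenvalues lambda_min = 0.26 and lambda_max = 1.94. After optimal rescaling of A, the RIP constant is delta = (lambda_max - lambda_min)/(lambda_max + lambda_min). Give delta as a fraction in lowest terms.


lambda_max - lambda_min = 1.94 - 0.26 = 1.68.
lambda_max + lambda_min = 1.94 + 0.26 = 2.20.
delta = 1.68/2.20 = 168/220 = 42/55.

42/55


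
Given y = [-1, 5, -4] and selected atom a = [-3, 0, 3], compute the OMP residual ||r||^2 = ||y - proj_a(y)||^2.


a^T a = 18.
a^T y = -9.
coeff = -9/18 = -1/2.
||r||^2 = 75/2.

75/2


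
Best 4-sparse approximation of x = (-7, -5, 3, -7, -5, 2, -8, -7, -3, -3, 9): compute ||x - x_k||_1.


Sorted |x_i| descending: [9, 8, 7, 7, 7, 5, 5, 3, 3, 3, 2]
Keep top 4: [9, 8, 7, 7]
Tail entries: [7, 5, 5, 3, 3, 3, 2]
L1 error = sum of tail = 28.

28


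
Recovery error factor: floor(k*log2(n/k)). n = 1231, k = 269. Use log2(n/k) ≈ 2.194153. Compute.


log2(n/k) = log2(1231/269) ≈ 2.194153.
k*log2(n/k) ≈ 269*2.194153 = 590.227157.
floor(590.227157) = 590.

590


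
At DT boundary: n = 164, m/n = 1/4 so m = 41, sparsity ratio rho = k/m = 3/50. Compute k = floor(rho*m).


m = 1/4*164 = 41.
rho = 3/50.
rho*m = 3/50*41 = 2.46.
k = floor(2.46) = 2.

2


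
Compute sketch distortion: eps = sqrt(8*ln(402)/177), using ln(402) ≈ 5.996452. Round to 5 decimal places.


ln(402) ≈ 5.996452.
8*ln(N)/m ≈ 8*5.996452/177 ≈ 0.27102608.
eps = sqrt(0.27102608) ≈ 0.5206017 ≈ 0.52060.

0.52060


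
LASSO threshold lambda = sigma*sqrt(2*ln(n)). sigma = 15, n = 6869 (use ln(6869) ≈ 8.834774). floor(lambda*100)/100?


ln(6869) ≈ 8.834774.
2*ln(n) ≈ 17.669548.
sqrt(2*ln(n)) ≈ sqrt(17.669548) ≈ 4.203516.
lambda ≈ 15*4.203516 = 63.05274.
floor(lambda*100)/100 = 63.05.

63.05


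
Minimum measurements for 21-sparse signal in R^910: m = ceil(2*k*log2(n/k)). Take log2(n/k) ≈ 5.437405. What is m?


log2(n/k) = log2(910/21) ≈ 5.437405.
2*k*log2(n/k) ≈ 2*21*5.437405 = 228.37101.
m = ceil(228.37101) = 229.

229


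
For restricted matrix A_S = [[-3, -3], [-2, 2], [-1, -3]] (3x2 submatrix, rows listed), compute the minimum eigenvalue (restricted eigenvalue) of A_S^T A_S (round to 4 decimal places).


A_S^T A_S = [[14, 8], [8, 22]].
trace = 36.
det = 244.
disc = trace^2 - 4*det = 1296 - 4*244 = 320.
sqrt(320) ≈ 17.888544.
lam_min = (36 - sqrt(320))/2 ≈ (36 - 17.888544)/2 = 9.055728 ≈ 9.0557.

9.0557


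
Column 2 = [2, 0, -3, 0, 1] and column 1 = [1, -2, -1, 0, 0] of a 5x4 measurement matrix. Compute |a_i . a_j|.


Inner product: 2*1 + 0*-2 + -3*-1 + 0*0 + 1*0
Products: [2, 0, 3, 0, 0]
Sum = 5.
|dot| = 5.

5


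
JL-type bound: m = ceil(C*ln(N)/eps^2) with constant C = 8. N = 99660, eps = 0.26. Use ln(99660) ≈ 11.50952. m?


ln(99660) ≈ 11.50952.
eps^2 = 0.26^2 = 0.0676.
C*ln(N)/eps^2 ≈ 8*11.50952/0.0676 ≈ 1362.0734.
m = ceil(1362.0734) = 1363.

1363


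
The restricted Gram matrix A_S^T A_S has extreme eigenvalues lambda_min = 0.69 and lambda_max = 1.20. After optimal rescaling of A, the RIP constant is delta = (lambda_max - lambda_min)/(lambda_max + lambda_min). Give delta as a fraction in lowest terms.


lambda_max - lambda_min = 1.20 - 0.69 = 0.51.
lambda_max + lambda_min = 1.20 + 0.69 = 1.89.
delta = 0.51/1.89 = 51/189 = 17/63.

17/63


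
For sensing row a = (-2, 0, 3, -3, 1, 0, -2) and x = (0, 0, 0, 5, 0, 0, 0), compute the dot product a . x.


Non-zero terms: ['-3*5']
Products: [-15]
y = sum = -15.

-15


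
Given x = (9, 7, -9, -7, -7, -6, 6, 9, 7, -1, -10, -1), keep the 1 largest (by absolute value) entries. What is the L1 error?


Sorted |x_i| descending: [10, 9, 9, 9, 7, 7, 7, 7, 6, 6, 1, 1]
Keep top 1: [10]
Tail entries: [9, 9, 9, 7, 7, 7, 7, 6, 6, 1, 1]
L1 error = sum of tail = 69.

69


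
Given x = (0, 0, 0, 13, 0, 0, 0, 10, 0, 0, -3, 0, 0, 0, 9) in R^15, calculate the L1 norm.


Non-zero entries: [(3, 13), (7, 10), (10, -3), (14, 9)]
Absolute values: [13, 10, 3, 9]
||x||_1 = sum = 35.

35


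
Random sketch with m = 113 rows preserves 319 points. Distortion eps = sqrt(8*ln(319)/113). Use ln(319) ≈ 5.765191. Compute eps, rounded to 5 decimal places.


ln(319) ≈ 5.765191.
8*ln(N)/m ≈ 8*5.765191/113 ≈ 0.40815512.
eps = sqrt(0.40815512) ≈ 0.6388702 ≈ 0.63887.

0.63887


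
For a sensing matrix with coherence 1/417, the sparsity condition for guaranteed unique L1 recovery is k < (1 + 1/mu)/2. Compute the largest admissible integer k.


1/mu = 417.
1 + 1/mu = 418.
(1 + 1/mu)/2 = 209 is an integer and the inequality is strict, so k_max = 209 - 1 = 208.

208


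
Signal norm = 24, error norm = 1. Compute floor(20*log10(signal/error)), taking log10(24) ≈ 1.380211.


||x||/||e|| = 24/1 = 24.
log10(24) ≈ 1.380211.
20*log10(||x||/||e||) ≈ 20*1.380211 = 27.60422.
floor(27.60422) = 27.

27


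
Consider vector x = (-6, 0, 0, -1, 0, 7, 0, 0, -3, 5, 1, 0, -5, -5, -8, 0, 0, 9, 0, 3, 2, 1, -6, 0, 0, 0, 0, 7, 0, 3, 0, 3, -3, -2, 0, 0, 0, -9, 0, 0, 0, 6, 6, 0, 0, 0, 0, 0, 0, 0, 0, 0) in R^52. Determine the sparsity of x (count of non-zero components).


Non-zero positions: [0, 3, 5, 8, 9, 10, 12, 13, 14, 17, 19, 20, 21, 22, 27, 29, 31, 32, 33, 37, 41, 42].
Sparsity = 22.

22


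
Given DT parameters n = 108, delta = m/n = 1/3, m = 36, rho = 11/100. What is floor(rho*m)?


m = 1/3*108 = 36.
rho = 11/100.
rho*m = 11/100*36 = 3.96.
k = floor(3.96) = 3.

3


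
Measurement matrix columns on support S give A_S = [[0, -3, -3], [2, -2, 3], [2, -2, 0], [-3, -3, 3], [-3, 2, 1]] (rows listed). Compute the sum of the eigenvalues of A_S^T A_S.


Sum of eigenvalues of A_S^T A_S = trace(A_S^T A_S) = sum of squared column norms of A_S.
A_S^T A_S diagonal: [26, 30, 28].
trace = 26 + 30 + 28 = 84.

84


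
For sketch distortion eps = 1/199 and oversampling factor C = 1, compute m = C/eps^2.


1/eps = 199.
(1/eps)^2 = 39601.
m = 1*39601 = 39601.

39601


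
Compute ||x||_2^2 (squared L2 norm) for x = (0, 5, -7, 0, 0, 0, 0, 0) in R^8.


Non-zero entries: [(1, 5), (2, -7)]
Squares: [25, 49]
||x||_2^2 = sum = 74.

74


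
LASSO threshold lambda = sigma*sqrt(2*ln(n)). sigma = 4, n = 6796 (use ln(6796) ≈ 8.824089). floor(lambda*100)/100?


ln(6796) ≈ 8.824089.
2*ln(n) ≈ 17.648178.
sqrt(2*ln(n)) ≈ sqrt(17.648178) ≈ 4.200973.
lambda ≈ 4*4.200973 = 16.803892.
floor(lambda*100)/100 = 16.80.

16.80


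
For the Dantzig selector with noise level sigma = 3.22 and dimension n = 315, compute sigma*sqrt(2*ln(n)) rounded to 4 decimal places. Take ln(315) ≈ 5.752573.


ln(315) ≈ 5.752573.
2*ln(n) ≈ 11.505146.
sqrt(2*ln(n)) ≈ sqrt(11.505146) ≈ 3.391924.
threshold ≈ 3.22*3.391924 = 10.92199528 ≈ 10.9220.

10.9220


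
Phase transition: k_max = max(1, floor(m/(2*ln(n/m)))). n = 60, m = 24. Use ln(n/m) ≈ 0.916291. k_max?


n/m = 60/24 = 5/2.
ln(n/m) ≈ 0.916291.
2*ln(n/m) ≈ 1.832582.
m/(2*ln(n/m)) ≈ 24/1.832582 ≈ 13.0963.
floor = 13.
k_max = max(1, 13) = 13.

13


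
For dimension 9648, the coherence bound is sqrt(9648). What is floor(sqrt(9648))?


98^2 = 9604 <= 9648 < 9801 = 99^2, so 98 <= sqrt(9648) < 99.
floor(sqrt(9648)) = 98.

98


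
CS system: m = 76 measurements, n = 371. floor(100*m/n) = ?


100*m/n = 100*76/371 ≈ 20.4852.
floor = 20.

20


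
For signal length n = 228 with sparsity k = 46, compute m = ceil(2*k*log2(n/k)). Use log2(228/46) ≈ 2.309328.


log2(n/k) = log2(228/46) ≈ 2.309328.
2*k*log2(n/k) ≈ 2*46*2.309328 = 212.458176.
m = ceil(212.458176) = 213.

213


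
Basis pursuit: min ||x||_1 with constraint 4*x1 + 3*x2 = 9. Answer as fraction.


Axis intercepts:
  x1 = 9/4, x2 = 0: L1 = 9/4
  x1 = 0, x2 = 3: L1 = 3
x* = (9/4, 0)
||x*||_1 = 9/4.

9/4


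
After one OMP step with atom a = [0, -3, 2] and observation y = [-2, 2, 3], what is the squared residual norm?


a^T a = 13.
a^T y = 0.
coeff = 0/13 = 0.
||r||^2 = 17.

17


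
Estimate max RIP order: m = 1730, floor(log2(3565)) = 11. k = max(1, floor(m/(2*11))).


floor(log2(3565)) = 11.
2*11 = 22.
m/(2*floor(log2(n))) = 1730/22 ≈ 78.6364.
floor = 78.
k = max(1, 78) = 78.

78


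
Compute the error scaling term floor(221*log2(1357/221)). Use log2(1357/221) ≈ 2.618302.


log2(n/k) = log2(1357/221) ≈ 2.618302.
k*log2(n/k) ≈ 221*2.618302 = 578.644742.
floor(578.644742) = 578.

578


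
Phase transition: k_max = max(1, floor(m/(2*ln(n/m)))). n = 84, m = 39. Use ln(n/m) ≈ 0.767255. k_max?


n/m = 84/39 = 28/13.
ln(n/m) ≈ 0.767255.
2*ln(n/m) ≈ 1.53451.
m/(2*ln(n/m)) ≈ 39/1.53451 ≈ 25.4153.
floor = 25.
k_max = max(1, 25) = 25.

25


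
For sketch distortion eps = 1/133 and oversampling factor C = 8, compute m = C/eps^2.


1/eps = 133.
(1/eps)^2 = 17689.
m = 8*17689 = 141512.

141512


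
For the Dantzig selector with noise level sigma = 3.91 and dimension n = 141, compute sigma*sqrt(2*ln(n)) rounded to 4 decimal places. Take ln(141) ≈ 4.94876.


ln(141) ≈ 4.94876.
2*ln(n) ≈ 9.89752.
sqrt(2*ln(n)) ≈ sqrt(9.89752) ≈ 3.146032.
threshold ≈ 3.91*3.146032 = 12.30098512 ≈ 12.3010.

12.3010


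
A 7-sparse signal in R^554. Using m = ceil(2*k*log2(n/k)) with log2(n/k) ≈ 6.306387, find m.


log2(n/k) = log2(554/7) ≈ 6.306387.
2*k*log2(n/k) ≈ 2*7*6.306387 = 88.289418.
m = ceil(88.289418) = 89.

89


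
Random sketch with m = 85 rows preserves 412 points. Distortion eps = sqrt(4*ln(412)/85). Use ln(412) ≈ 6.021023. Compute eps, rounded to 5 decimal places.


ln(412) ≈ 6.021023.
4*ln(N)/m ≈ 4*6.021023/85 ≈ 0.28334226.
eps = sqrt(0.28334226) ≈ 0.532299 ≈ 0.53230.

0.53230


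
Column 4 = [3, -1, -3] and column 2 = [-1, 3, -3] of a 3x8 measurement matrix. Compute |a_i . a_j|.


Inner product: 3*-1 + -1*3 + -3*-3
Products: [-3, -3, 9]
Sum = 3.
|dot| = 3.

3


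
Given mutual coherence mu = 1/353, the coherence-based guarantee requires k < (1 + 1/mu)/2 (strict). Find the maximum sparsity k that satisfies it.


1/mu = 353.
1 + 1/mu = 354.
(1 + 1/mu)/2 = 177 is an integer and the inequality is strict, so k_max = 177 - 1 = 176.

176


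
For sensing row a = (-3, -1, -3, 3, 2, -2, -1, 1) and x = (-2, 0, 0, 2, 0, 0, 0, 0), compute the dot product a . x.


Non-zero terms: ['-3*-2', '3*2']
Products: [6, 6]
y = sum = 12.

12


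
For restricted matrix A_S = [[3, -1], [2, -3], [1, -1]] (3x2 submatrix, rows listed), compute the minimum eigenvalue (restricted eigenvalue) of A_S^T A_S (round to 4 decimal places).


A_S^T A_S = [[14, -10], [-10, 11]].
trace = 25.
det = 54.
disc = trace^2 - 4*det = 625 - 4*54 = 409.
sqrt(409) ≈ 20.223748.
lam_min = (25 - sqrt(409))/2 ≈ (25 - 20.223748)/2 = 2.388126 ≈ 2.3881.

2.3881


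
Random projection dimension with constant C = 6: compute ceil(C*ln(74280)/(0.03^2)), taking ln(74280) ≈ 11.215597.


ln(74280) ≈ 11.215597.
eps^2 = 0.03^2 = 0.0009.
C*ln(N)/eps^2 ≈ 6*11.215597/0.0009 ≈ 74770.6467.
m = ceil(74770.6467) = 74771.

74771


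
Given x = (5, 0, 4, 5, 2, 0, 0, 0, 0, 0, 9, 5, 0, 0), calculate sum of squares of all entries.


Non-zero entries: [(0, 5), (2, 4), (3, 5), (4, 2), (10, 9), (11, 5)]
Squares: [25, 16, 25, 4, 81, 25]
||x||_2^2 = sum = 176.

176


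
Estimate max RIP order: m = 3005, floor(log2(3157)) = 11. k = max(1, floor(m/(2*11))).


floor(log2(3157)) = 11.
2*11 = 22.
m/(2*floor(log2(n))) = 3005/22 ≈ 136.5909.
floor = 136.
k = max(1, 136) = 136.

136


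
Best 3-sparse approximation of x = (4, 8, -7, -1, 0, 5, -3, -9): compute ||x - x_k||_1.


Sorted |x_i| descending: [9, 8, 7, 5, 4, 3, 1, 0]
Keep top 3: [9, 8, 7]
Tail entries: [5, 4, 3, 1, 0]
L1 error = sum of tail = 13.

13


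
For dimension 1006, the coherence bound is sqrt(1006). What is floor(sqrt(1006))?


31^2 = 961 <= 1006 < 1024 = 32^2, so 31 <= sqrt(1006) < 32.
floor(sqrt(1006)) = 31.

31


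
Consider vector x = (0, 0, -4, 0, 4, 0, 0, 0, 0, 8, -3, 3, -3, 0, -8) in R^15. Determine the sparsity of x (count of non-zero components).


Non-zero positions: [2, 4, 9, 10, 11, 12, 14].
Sparsity = 7.

7


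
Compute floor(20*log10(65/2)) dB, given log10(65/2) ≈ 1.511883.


||x||/||e|| = 65/2.
log10(65/2) ≈ 1.511883.
20*log10(||x||/||e||) ≈ 20*1.511883 = 30.23766.
floor(30.23766) = 30.

30


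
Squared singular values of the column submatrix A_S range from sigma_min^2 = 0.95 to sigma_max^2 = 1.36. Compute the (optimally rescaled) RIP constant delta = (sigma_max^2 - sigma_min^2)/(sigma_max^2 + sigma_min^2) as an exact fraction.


lambda_max - lambda_min = 1.36 - 0.95 = 0.41.
lambda_max + lambda_min = 1.36 + 0.95 = 2.31.
delta = 0.41/2.31 = 41/231.

41/231


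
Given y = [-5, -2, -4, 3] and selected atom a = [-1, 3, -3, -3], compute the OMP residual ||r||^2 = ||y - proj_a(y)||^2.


a^T a = 28.
a^T y = 2.
coeff = 2/28 = 1/14.
||r||^2 = 377/7.

377/7


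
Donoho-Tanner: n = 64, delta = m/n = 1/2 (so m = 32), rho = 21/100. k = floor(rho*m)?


m = 1/2*64 = 32.
rho = 21/100.
rho*m = 21/100*32 = 6.72.
k = floor(6.72) = 6.

6


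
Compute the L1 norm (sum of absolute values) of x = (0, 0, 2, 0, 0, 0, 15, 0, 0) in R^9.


Non-zero entries: [(2, 2), (6, 15)]
Absolute values: [2, 15]
||x||_1 = sum = 17.

17


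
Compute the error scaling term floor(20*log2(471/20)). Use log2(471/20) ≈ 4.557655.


log2(n/k) = log2(471/20) ≈ 4.557655.
k*log2(n/k) ≈ 20*4.557655 = 91.1531.
floor(91.1531) = 91.

91


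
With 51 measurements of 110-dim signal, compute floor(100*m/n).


100*m/n = 100*51/110 ≈ 46.3636.
floor = 46.

46


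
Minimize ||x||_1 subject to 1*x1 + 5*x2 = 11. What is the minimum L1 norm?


Axis intercepts:
  x1 = 11, x2 = 0: L1 = 11
  x1 = 0, x2 = 11/5: L1 = 11/5
x* = (0, 11/5)
||x*||_1 = 11/5.

11/5


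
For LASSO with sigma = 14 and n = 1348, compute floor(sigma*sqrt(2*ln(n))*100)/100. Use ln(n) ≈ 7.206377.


ln(1348) ≈ 7.206377.
2*ln(n) ≈ 14.412754.
sqrt(2*ln(n)) ≈ sqrt(14.412754) ≈ 3.796413.
lambda ≈ 14*3.796413 = 53.149782.
floor(lambda*100)/100 = 53.14.

53.14


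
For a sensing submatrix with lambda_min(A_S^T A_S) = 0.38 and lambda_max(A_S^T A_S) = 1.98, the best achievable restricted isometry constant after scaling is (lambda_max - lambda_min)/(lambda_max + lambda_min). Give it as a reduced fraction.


lambda_max - lambda_min = 1.98 - 0.38 = 1.60.
lambda_max + lambda_min = 1.98 + 0.38 = 2.36.
delta = 1.60/2.36 = 160/236 = 40/59.

40/59


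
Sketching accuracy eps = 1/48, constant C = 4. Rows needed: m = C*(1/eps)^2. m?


1/eps = 48.
(1/eps)^2 = 2304.
m = 4*2304 = 9216.

9216


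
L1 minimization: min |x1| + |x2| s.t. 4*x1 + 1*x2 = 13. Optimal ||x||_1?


Axis intercepts:
  x1 = 13/4, x2 = 0: L1 = 13/4
  x1 = 0, x2 = 13: L1 = 13
x* = (13/4, 0)
||x*||_1 = 13/4.

13/4


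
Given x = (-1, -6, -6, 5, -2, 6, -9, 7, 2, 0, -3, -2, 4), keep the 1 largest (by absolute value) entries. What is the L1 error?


Sorted |x_i| descending: [9, 7, 6, 6, 6, 5, 4, 3, 2, 2, 2, 1, 0]
Keep top 1: [9]
Tail entries: [7, 6, 6, 6, 5, 4, 3, 2, 2, 2, 1, 0]
L1 error = sum of tail = 44.

44


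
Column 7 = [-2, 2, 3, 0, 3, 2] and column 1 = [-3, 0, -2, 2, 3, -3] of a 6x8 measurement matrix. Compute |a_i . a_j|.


Inner product: -2*-3 + 2*0 + 3*-2 + 0*2 + 3*3 + 2*-3
Products: [6, 0, -6, 0, 9, -6]
Sum = 3.
|dot| = 3.

3


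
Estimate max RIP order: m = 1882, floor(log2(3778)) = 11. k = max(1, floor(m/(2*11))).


floor(log2(3778)) = 11.
2*11 = 22.
m/(2*floor(log2(n))) = 1882/22 ≈ 85.5455.
floor = 85.
k = max(1, 85) = 85.

85


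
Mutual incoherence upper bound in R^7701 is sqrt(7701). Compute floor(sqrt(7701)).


87^2 = 7569 <= 7701 < 7744 = 88^2, so 87 <= sqrt(7701) < 88.
floor(sqrt(7701)) = 87.

87


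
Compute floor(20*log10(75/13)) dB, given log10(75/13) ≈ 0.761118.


||x||/||e|| = 75/13.
log10(75/13) ≈ 0.761118.
20*log10(||x||/||e||) ≈ 20*0.761118 = 15.22236.
floor(15.22236) = 15.

15


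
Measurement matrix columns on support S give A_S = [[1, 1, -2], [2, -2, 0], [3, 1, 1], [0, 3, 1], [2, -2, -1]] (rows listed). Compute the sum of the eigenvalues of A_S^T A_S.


Sum of eigenvalues of A_S^T A_S = trace(A_S^T A_S) = sum of squared column norms of A_S.
A_S^T A_S diagonal: [18, 19, 7].
trace = 18 + 19 + 7 = 44.

44


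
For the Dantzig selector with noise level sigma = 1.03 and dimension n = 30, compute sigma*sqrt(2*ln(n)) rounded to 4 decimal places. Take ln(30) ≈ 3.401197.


ln(30) ≈ 3.401197.
2*ln(n) ≈ 6.802394.
sqrt(2*ln(n)) ≈ sqrt(6.802394) ≈ 2.60814.
threshold ≈ 1.03*2.60814 = 2.6863842 ≈ 2.6864.

2.6864


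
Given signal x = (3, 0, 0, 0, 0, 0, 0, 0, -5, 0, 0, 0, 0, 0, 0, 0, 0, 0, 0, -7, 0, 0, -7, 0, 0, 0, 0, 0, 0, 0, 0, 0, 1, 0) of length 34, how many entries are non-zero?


Non-zero positions: [0, 8, 19, 22, 32].
Sparsity = 5.

5


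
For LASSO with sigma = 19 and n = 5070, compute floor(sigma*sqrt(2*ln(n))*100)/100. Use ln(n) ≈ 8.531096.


ln(5070) ≈ 8.531096.
2*ln(n) ≈ 17.062192.
sqrt(2*ln(n)) ≈ sqrt(17.062192) ≈ 4.130641.
lambda ≈ 19*4.130641 = 78.482179.
floor(lambda*100)/100 = 78.48.

78.48


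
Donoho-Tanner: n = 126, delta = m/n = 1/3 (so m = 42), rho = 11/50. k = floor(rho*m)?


m = 1/3*126 = 42.
rho = 11/50.
rho*m = 11/50*42 = 9.24.
k = floor(9.24) = 9.

9


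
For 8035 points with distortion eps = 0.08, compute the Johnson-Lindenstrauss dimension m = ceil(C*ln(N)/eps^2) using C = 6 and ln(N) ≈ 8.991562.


ln(8035) ≈ 8.991562.
eps^2 = 0.08^2 = 0.0064.
C*ln(N)/eps^2 ≈ 6*8.991562/0.0064 ≈ 8429.5894.
m = ceil(8429.5894) = 8430.

8430


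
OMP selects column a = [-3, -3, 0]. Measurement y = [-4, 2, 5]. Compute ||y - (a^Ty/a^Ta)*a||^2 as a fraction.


a^T a = 18.
a^T y = 6.
coeff = 6/18 = 1/3.
||r||^2 = 43.

43


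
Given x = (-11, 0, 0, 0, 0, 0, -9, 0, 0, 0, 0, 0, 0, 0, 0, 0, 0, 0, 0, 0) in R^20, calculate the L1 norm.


Non-zero entries: [(0, -11), (6, -9)]
Absolute values: [11, 9]
||x||_1 = sum = 20.

20


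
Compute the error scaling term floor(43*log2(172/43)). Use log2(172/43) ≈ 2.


log2(n/k) = log2(172/43) ≈ 2.
k*log2(n/k) ≈ 43*2 = 86.
floor(86) = 86.

86


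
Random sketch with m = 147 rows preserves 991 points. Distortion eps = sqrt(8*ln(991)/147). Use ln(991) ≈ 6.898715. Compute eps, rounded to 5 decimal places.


ln(991) ≈ 6.898715.
8*ln(N)/m ≈ 8*6.898715/147 ≈ 0.37544027.
eps = sqrt(0.37544027) ≈ 0.6127318 ≈ 0.61273.

0.61273


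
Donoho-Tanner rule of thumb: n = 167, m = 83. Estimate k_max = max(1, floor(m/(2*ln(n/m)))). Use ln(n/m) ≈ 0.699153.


n/m = 167/83.
ln(n/m) ≈ 0.699153.
2*ln(n/m) ≈ 1.398306.
m/(2*ln(n/m)) ≈ 83/1.398306 ≈ 59.3575.
floor = 59.
k_max = max(1, 59) = 59.

59


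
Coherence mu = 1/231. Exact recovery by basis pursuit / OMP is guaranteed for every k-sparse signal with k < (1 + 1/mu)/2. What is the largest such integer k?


1/mu = 231.
1 + 1/mu = 232.
(1 + 1/mu)/2 = 116 is an integer and the inequality is strict, so k_max = 116 - 1 = 115.

115


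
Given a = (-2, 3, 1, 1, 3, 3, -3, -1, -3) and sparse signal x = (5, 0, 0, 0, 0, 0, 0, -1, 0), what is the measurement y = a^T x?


Non-zero terms: ['-2*5', '-1*-1']
Products: [-10, 1]
y = sum = -9.

-9


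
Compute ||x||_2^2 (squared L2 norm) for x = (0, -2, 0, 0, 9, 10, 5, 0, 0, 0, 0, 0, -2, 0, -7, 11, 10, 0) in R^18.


Non-zero entries: [(1, -2), (4, 9), (5, 10), (6, 5), (12, -2), (14, -7), (15, 11), (16, 10)]
Squares: [4, 81, 100, 25, 4, 49, 121, 100]
||x||_2^2 = sum = 484.

484


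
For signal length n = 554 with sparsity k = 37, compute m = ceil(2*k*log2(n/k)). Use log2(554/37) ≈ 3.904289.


log2(n/k) = log2(554/37) ≈ 3.904289.
2*k*log2(n/k) ≈ 2*37*3.904289 = 288.917386.
m = ceil(288.917386) = 289.

289


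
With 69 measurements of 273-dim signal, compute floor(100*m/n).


100*m/n = 100*69/273 ≈ 25.2747.
floor = 25.

25


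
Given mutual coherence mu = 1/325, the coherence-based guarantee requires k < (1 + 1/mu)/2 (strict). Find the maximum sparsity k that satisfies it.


1/mu = 325.
1 + 1/mu = 326.
(1 + 1/mu)/2 = 163 is an integer and the inequality is strict, so k_max = 163 - 1 = 162.

162


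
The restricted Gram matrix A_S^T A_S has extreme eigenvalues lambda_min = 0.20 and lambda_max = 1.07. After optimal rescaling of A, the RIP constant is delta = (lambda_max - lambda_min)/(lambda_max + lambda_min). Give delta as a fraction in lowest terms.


lambda_max - lambda_min = 1.07 - 0.20 = 0.87.
lambda_max + lambda_min = 1.07 + 0.20 = 1.27.
delta = 0.87/1.27 = 87/127.

87/127


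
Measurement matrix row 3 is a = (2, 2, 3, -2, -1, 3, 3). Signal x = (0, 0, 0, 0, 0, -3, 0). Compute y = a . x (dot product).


Non-zero terms: ['3*-3']
Products: [-9]
y = sum = -9.

-9


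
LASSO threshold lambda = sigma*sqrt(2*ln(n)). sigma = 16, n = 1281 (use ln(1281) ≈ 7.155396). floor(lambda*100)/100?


ln(1281) ≈ 7.155396.
2*ln(n) ≈ 14.310792.
sqrt(2*ln(n)) ≈ sqrt(14.310792) ≈ 3.782961.
lambda ≈ 16*3.782961 = 60.527376.
floor(lambda*100)/100 = 60.52.

60.52


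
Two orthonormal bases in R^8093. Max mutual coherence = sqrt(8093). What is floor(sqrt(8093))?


89^2 = 7921 <= 8093 < 8100 = 90^2, so 89 <= sqrt(8093) < 90.
floor(sqrt(8093)) = 89.

89


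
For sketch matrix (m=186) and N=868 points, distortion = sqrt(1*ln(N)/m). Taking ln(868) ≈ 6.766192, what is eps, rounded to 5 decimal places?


ln(868) ≈ 6.766192.
1*ln(N)/m ≈ 1*6.766192/186 ≈ 0.03637738.
eps = sqrt(0.03637738) ≈ 0.1907286 ≈ 0.19073.

0.19073


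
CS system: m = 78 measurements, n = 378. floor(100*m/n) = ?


100*m/n = 100*78/378 ≈ 20.6349.
floor = 20.

20


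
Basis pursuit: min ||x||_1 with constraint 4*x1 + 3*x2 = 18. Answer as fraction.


Axis intercepts:
  x1 = 9/2, x2 = 0: L1 = 9/2
  x1 = 0, x2 = 6: L1 = 6
x* = (9/2, 0)
||x*||_1 = 9/2.

9/2


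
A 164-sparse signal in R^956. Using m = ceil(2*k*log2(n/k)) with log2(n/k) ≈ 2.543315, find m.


log2(n/k) = log2(956/164) ≈ 2.543315.
2*k*log2(n/k) ≈ 2*164*2.543315 = 834.20732.
m = ceil(834.20732) = 835.

835


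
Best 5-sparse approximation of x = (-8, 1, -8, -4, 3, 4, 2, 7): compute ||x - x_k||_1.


Sorted |x_i| descending: [8, 8, 7, 4, 4, 3, 2, 1]
Keep top 5: [8, 8, 7, 4, 4]
Tail entries: [3, 2, 1]
L1 error = sum of tail = 6.

6


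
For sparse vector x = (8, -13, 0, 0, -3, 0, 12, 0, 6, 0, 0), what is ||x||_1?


Non-zero entries: [(0, 8), (1, -13), (4, -3), (6, 12), (8, 6)]
Absolute values: [8, 13, 3, 12, 6]
||x||_1 = sum = 42.

42


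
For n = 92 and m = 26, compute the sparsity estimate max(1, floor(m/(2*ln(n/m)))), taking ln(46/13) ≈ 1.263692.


n/m = 92/26 = 46/13.
ln(n/m) ≈ 1.263692.
2*ln(n/m) ≈ 2.527384.
m/(2*ln(n/m)) ≈ 26/2.527384 ≈ 10.2873.
floor = 10.
k_max = max(1, 10) = 10.

10


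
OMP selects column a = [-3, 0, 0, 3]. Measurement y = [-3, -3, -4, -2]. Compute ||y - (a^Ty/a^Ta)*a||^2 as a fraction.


a^T a = 18.
a^T y = 3.
coeff = 3/18 = 1/6.
||r||^2 = 75/2.

75/2


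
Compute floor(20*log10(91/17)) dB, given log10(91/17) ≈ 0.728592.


||x||/||e|| = 91/17.
log10(91/17) ≈ 0.728592.
20*log10(||x||/||e||) ≈ 20*0.728592 = 14.57184.
floor(14.57184) = 14.

14


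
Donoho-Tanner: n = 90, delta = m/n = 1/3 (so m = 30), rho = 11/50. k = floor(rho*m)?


m = 1/3*90 = 30.
rho = 11/50.
rho*m = 11/50*30 = 6.6.
k = floor(6.6) = 6.

6


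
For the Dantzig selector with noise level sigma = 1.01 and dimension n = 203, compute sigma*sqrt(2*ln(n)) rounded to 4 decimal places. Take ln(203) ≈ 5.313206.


ln(203) ≈ 5.313206.
2*ln(n) ≈ 10.626412.
sqrt(2*ln(n)) ≈ sqrt(10.626412) ≈ 3.259818.
threshold ≈ 1.01*3.259818 = 3.29241618 ≈ 3.2924.

3.2924


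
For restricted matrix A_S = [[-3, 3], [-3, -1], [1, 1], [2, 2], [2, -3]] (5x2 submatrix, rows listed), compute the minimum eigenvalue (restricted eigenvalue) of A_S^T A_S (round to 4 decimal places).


A_S^T A_S = [[27, -7], [-7, 24]].
trace = 51.
det = 599.
disc = trace^2 - 4*det = 2601 - 4*599 = 205.
sqrt(205) ≈ 14.317821.
lam_min = (51 - sqrt(205))/2 ≈ (51 - 14.317821)/2 = 18.3410895 ≈ 18.3411.

18.3411


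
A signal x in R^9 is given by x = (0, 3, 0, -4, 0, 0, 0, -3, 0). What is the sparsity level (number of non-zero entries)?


Non-zero positions: [1, 3, 7].
Sparsity = 3.

3


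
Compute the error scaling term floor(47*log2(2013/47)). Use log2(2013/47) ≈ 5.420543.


log2(n/k) = log2(2013/47) ≈ 5.420543.
k*log2(n/k) ≈ 47*5.420543 = 254.765521.
floor(254.765521) = 254.

254


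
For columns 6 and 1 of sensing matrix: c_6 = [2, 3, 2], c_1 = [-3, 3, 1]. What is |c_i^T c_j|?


Inner product: 2*-3 + 3*3 + 2*1
Products: [-6, 9, 2]
Sum = 5.
|dot| = 5.

5


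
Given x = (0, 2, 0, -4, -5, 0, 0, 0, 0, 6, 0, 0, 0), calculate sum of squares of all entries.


Non-zero entries: [(1, 2), (3, -4), (4, -5), (9, 6)]
Squares: [4, 16, 25, 36]
||x||_2^2 = sum = 81.

81


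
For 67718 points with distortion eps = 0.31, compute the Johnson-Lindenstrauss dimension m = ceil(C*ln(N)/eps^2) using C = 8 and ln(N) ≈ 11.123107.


ln(67718) ≈ 11.123107.
eps^2 = 0.31^2 = 0.0961.
C*ln(N)/eps^2 ≈ 8*11.123107/0.0961 ≈ 925.961.
m = ceil(925.961) = 926.

926


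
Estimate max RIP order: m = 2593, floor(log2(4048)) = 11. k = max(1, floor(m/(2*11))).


floor(log2(4048)) = 11.
2*11 = 22.
m/(2*floor(log2(n))) = 2593/22 ≈ 117.8636.
floor = 117.
k = max(1, 117) = 117.

117


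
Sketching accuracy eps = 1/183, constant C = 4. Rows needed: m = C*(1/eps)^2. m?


1/eps = 183.
(1/eps)^2 = 33489.
m = 4*33489 = 133956.

133956


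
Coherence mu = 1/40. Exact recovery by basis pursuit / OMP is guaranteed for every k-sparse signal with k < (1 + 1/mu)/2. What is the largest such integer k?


1/mu = 40.
1 + 1/mu = 41.
(1 + 1/mu)/2 = 20.5 is not an integer, so k_max = floor(20.5) = 20.

20


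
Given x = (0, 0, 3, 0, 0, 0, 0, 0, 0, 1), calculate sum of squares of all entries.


Non-zero entries: [(2, 3), (9, 1)]
Squares: [9, 1]
||x||_2^2 = sum = 10.

10


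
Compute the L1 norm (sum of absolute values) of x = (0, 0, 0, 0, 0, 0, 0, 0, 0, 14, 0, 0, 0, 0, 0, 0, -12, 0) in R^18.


Non-zero entries: [(9, 14), (16, -12)]
Absolute values: [14, 12]
||x||_1 = sum = 26.

26


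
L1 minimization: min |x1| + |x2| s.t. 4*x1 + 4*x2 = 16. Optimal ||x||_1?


Axis intercepts:
  x1 = 4, x2 = 0: L1 = 4
  x1 = 0, x2 = 4: L1 = 4
x* = (4, 0)
||x*||_1 = 4.

4


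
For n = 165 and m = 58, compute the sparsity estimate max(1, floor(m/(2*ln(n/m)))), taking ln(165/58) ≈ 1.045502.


n/m = 165/58.
ln(n/m) ≈ 1.045502.
2*ln(n/m) ≈ 2.091004.
m/(2*ln(n/m)) ≈ 58/2.091004 ≈ 27.7379.
floor = 27.
k_max = max(1, 27) = 27.

27


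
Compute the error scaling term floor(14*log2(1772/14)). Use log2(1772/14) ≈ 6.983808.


log2(n/k) = log2(1772/14) ≈ 6.983808.
k*log2(n/k) ≈ 14*6.983808 = 97.773312.
floor(97.773312) = 97.

97


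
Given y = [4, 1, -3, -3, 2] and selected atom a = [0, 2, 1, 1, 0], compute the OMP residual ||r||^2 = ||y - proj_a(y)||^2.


a^T a = 6.
a^T y = -4.
coeff = -4/6 = -2/3.
||r||^2 = 109/3.

109/3


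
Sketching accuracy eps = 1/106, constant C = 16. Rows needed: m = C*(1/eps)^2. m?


1/eps = 106.
(1/eps)^2 = 11236.
m = 16*11236 = 179776.

179776


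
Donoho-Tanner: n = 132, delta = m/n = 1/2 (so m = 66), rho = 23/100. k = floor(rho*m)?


m = 1/2*132 = 66.
rho = 23/100.
rho*m = 23/100*66 = 15.18.
k = floor(15.18) = 15.

15


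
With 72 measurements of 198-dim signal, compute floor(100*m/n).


100*m/n = 100*72/198 ≈ 36.3636.
floor = 36.

36


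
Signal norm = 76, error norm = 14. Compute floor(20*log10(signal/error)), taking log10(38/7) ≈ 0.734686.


||x||/||e|| = 76/14 = 38/7.
log10(38/7) ≈ 0.734686.
20*log10(||x||/||e||) ≈ 20*0.734686 = 14.69372.
floor(14.69372) = 14.

14


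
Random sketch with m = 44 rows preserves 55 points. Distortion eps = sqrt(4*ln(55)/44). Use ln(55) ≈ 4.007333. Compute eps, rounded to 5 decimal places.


ln(55) ≈ 4.007333.
4*ln(N)/m ≈ 4*4.007333/44 ≈ 0.364303.
eps = sqrt(0.364303) ≈ 0.6035752 ≈ 0.60358.

0.60358


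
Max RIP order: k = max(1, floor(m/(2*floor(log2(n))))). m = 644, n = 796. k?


floor(log2(796)) = 9.
2*9 = 18.
m/(2*floor(log2(n))) = 644/18 ≈ 35.7778.
floor = 35.
k = max(1, 35) = 35.

35


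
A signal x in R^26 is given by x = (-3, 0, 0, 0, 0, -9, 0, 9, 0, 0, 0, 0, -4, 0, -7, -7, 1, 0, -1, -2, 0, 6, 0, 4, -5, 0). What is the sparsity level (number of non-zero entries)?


Non-zero positions: [0, 5, 7, 12, 14, 15, 16, 18, 19, 21, 23, 24].
Sparsity = 12.

12


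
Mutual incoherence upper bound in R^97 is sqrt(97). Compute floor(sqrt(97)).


9^2 = 81 <= 97 < 100 = 10^2, so 9 <= sqrt(97) < 10.
floor(sqrt(97)) = 9.

9


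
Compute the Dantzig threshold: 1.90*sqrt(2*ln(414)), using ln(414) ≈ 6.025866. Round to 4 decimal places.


ln(414) ≈ 6.025866.
2*ln(n) ≈ 12.051732.
sqrt(2*ln(n)) ≈ sqrt(12.051732) ≈ 3.47156.
threshold ≈ 1.90*3.47156 = 6.595964 ≈ 6.5960.

6.5960


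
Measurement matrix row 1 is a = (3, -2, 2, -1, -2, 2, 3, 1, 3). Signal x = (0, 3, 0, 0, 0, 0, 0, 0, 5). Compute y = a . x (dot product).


Non-zero terms: ['-2*3', '3*5']
Products: [-6, 15]
y = sum = 9.

9


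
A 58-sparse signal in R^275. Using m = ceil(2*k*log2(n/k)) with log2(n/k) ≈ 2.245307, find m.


log2(n/k) = log2(275/58) ≈ 2.245307.
2*k*log2(n/k) ≈ 2*58*2.245307 = 260.455612.
m = ceil(260.455612) = 261.

261


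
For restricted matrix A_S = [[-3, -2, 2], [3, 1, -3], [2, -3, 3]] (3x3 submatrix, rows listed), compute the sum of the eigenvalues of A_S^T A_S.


Sum of eigenvalues of A_S^T A_S = trace(A_S^T A_S) = sum of squared column norms of A_S.
A_S^T A_S diagonal: [22, 14, 22].
trace = 22 + 14 + 22 = 58.

58


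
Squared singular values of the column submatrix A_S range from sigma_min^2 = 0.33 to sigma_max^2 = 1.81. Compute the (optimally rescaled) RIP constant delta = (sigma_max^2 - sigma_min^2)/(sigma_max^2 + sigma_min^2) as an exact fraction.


lambda_max - lambda_min = 1.81 - 0.33 = 1.48.
lambda_max + lambda_min = 1.81 + 0.33 = 2.14.
delta = 1.48/2.14 = 148/214 = 74/107.

74/107


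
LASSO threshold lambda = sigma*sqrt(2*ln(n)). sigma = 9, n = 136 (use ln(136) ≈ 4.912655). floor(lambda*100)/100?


ln(136) ≈ 4.912655.
2*ln(n) ≈ 9.82531.
sqrt(2*ln(n)) ≈ sqrt(9.82531) ≈ 3.134535.
lambda ≈ 9*3.134535 = 28.210815.
floor(lambda*100)/100 = 28.21.

28.21


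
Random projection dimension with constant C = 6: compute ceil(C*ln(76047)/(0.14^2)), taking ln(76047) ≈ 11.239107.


ln(76047) ≈ 11.239107.
eps^2 = 0.14^2 = 0.0196.
C*ln(N)/eps^2 ≈ 6*11.239107/0.0196 ≈ 3440.543.
m = ceil(3440.543) = 3441.

3441


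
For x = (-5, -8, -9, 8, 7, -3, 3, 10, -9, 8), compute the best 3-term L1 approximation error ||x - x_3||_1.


Sorted |x_i| descending: [10, 9, 9, 8, 8, 8, 7, 5, 3, 3]
Keep top 3: [10, 9, 9]
Tail entries: [8, 8, 8, 7, 5, 3, 3]
L1 error = sum of tail = 42.

42
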